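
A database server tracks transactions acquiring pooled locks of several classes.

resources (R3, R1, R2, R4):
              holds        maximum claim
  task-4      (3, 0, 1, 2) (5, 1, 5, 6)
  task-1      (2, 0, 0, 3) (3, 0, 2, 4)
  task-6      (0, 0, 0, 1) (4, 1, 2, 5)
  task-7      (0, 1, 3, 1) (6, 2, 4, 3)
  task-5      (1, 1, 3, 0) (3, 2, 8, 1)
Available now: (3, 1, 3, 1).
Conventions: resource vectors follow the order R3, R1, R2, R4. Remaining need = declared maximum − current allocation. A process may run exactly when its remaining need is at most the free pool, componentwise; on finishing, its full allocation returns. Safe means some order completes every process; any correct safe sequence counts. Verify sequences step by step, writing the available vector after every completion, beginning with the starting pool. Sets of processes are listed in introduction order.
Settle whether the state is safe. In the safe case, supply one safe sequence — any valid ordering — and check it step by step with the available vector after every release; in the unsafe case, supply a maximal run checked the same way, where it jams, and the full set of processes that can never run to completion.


The state is UNSAFE.
Key observation: after task-1, task-6 the pool peaks at (5, 1, 3, 5), and each blocked process is short somewhere: task-4 on R2; task-7 on R3; task-5 on R2.
The run task-1, task-6 cannot be extended any further. Step-by-step check:
  pool = (3, 1, 3, 1)
  task-1: need (1, 0, 2, 1) fits (3, 1, 3, 1); releases (2, 0, 0, 3), pool now (5, 1, 3, 4)
  task-6: need (4, 1, 2, 4) fits (5, 1, 3, 4); releases (0, 0, 0, 1), pool now (5, 1, 3, 5)
  task-4 still needs (2, 1, 4, 4) but only (5, 1, 3, 5) is free — short on R2
  task-7 still needs (6, 1, 1, 2) but only (5, 1, 3, 5) is free — short on R3
  task-5 still needs (2, 1, 5, 1) but only (5, 1, 3, 5) is free — short on R2
Permanently blocked: task-4, task-7 and task-5.


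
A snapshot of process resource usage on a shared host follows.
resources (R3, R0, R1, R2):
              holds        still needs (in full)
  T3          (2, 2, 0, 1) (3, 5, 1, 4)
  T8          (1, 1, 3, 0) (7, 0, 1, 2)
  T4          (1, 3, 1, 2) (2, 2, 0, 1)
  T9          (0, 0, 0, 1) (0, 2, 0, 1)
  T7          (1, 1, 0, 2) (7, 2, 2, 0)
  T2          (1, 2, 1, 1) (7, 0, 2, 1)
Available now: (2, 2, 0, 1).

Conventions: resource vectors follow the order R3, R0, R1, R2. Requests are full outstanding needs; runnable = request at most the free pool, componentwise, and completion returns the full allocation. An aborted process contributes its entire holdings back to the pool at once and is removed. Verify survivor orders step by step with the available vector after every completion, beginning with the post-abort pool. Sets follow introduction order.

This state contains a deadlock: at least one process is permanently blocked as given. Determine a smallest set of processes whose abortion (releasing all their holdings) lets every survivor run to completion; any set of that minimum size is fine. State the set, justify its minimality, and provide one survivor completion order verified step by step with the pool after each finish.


Abort T8 and T7.
Key observation: the returned (2, 2, 3, 2) from T8 and T7 is what brings T2 — unrunnable before, under any order — into play at step 4.
Why nothing smaller works — every single abort fails: T3 alone leaves T8 blocked (short on R3); T8 alone leaves T7 blocked (short on R3); T4 alone leaves T8 blocked (short on R3); T9 alone leaves T8 blocked (short on R3); T7 alone leaves T8 blocked (short on R3); T2 alone leaves T8 blocked (short on R3).
One survivor order: T4, T3, T9, T2. Step-by-step check (post-abort pool first):
  pool = (4, 4, 3, 3)
  T4 needs (2, 2, 0, 1) <= (4, 4, 3, 3) -> finishes; pool += (1, 3, 1, 2) = (5, 7, 4, 5)
  T3 needs (3, 5, 1, 4) <= (5, 7, 4, 5) -> finishes; pool += (2, 2, 0, 1) = (7, 9, 4, 6)
  T9 needs (0, 2, 0, 1) <= (7, 9, 4, 6) -> finishes; pool += (0, 0, 0, 1) = (7, 9, 4, 7)
  T2 needs (7, 0, 2, 1) <= (7, 9, 4, 7) -> finishes; pool += (1, 2, 1, 1) = (8, 11, 5, 8)


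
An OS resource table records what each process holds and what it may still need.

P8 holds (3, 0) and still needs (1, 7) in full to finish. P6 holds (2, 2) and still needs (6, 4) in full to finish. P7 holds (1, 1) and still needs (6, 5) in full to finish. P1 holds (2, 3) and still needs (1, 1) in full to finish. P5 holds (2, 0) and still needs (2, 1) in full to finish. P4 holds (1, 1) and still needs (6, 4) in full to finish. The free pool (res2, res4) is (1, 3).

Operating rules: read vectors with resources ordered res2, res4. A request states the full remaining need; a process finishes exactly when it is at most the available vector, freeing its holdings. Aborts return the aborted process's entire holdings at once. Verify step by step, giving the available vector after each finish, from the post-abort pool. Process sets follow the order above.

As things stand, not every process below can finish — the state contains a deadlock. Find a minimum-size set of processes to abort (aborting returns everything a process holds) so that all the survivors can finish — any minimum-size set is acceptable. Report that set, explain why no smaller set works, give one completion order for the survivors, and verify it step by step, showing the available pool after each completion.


The answer: abort P4.
Key observation: P8 could never have finished before the abort; with (1, 1) returned by P4, it fits at step 3.
No smaller set exists: with zero aborts the deadlock remains.
One survivor order: P5, P1, P8, P7, P6. Step-by-step check (post-abort pool first):
  pool = (2, 4)
  run P5 (needs (2, 1), free (2, 4)); after release of (2, 0) the pool is (4, 4)
  run P1 (needs (1, 1), free (4, 4)); after release of (2, 3) the pool is (6, 7)
  run P8 (needs (1, 7), free (6, 7)); after release of (3, 0) the pool is (9, 7)
  run P7 (needs (6, 5), free (9, 7)); after release of (1, 1) the pool is (10, 8)
  run P6 (needs (6, 4), free (10, 8)); after release of (2, 2) the pool is (12, 10)


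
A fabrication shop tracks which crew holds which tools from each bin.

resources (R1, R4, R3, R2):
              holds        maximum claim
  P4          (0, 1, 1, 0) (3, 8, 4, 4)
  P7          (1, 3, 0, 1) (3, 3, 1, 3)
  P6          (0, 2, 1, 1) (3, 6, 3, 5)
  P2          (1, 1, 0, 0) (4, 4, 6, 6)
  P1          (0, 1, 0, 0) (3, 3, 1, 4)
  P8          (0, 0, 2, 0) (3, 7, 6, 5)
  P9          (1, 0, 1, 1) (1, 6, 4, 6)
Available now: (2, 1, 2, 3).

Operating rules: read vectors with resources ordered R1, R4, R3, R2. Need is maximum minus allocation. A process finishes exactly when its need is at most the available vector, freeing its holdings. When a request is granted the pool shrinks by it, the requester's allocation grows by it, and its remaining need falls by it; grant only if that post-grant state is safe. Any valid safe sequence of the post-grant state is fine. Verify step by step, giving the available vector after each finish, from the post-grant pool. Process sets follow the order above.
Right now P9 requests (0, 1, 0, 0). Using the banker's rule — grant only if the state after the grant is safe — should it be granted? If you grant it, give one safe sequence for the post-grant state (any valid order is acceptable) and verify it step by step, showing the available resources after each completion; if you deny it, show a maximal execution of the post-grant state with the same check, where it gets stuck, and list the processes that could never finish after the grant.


GRANT. The post-grant state is safe; one safe sequence: P7, P1, P6, P9, P8, P4, P2.
Key observation: granting shrinks the pool to (2, 0, 2, 3), yet P7 still fits and the chain goes through.
Check on the post-grant state, step by step:
  pool = (2, 0, 2, 3)
  run P7 (needs (2, 0, 1, 2), free (2, 0, 2, 3)); after release of (1, 3, 0, 1) the pool is (3, 3, 2, 4)
  run P1 (needs (3, 2, 1, 4), free (3, 3, 2, 4)); after release of (0, 1, 0, 0) the pool is (3, 4, 2, 4)
  run P6 (needs (3, 4, 2, 4), free (3, 4, 2, 4)); after release of (0, 2, 1, 1) the pool is (3, 6, 3, 5)
  run P9 (needs (0, 5, 3, 5), free (3, 6, 3, 5)); after release of (1, 1, 1, 1) the pool is (4, 7, 4, 6)
  run P8 (needs (3, 7, 4, 5), free (4, 7, 4, 6)); after release of (0, 0, 2, 0) the pool is (4, 7, 6, 6)
  run P4 (needs (3, 7, 3, 4), free (4, 7, 6, 6)); after release of (0, 1, 1, 0) the pool is (4, 8, 7, 6)
  run P2 (needs (3, 3, 6, 6), free (4, 8, 7, 6)); after release of (1, 1, 0, 0) the pool is (5, 9, 7, 6)


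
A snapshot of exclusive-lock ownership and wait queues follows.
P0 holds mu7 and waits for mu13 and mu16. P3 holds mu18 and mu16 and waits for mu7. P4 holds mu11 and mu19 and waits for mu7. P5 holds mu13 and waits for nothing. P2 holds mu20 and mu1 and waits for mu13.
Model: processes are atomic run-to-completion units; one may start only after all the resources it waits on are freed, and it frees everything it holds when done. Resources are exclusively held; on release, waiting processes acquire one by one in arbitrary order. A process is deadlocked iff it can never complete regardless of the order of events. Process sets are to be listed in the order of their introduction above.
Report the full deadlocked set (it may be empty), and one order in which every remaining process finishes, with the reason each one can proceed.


Deadlocked set: P0, P3 and P4.
Key observation: the knot is the closed ring of waits P0 -> P3 -> P0; P4 waits into the deadlock from upstream.
A valid finishing order for the others: P5, P2.
Walking it through:
  P5: no waits; runs immediately, freeing mu13
  P2: everything it awaited (mu13) is free; runs, freeing mu20 and mu1


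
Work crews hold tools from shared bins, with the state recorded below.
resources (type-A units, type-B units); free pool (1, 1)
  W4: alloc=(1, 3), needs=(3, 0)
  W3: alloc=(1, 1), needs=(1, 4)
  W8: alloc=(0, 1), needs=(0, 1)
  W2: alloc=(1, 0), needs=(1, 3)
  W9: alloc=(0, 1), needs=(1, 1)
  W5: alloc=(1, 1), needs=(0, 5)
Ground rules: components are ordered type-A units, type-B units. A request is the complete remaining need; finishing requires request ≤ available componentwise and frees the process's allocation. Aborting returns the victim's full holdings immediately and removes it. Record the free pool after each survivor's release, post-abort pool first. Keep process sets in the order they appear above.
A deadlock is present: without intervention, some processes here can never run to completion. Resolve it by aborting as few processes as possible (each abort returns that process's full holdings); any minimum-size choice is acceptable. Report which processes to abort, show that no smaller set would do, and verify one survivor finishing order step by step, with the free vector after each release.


Abort W3.
Key observation: the returned (1, 1) from W3 is what brings W4 — unrunnable before, under any order — into play at step 4.
Minimality: the empty abort set fails — the state is deadlocked as it stands.
One survivor order: W8, W9, W2, W4, W5. Check, step by step (post-abort pool first):
  pool = (2, 2)
  W8 needs (0, 1) <= (2, 2) -> finishes; pool += (0, 1) = (2, 3)
  W9 needs (1, 1) <= (2, 3) -> finishes; pool += (0, 1) = (2, 4)
  W2 needs (1, 3) <= (2, 4) -> finishes; pool += (1, 0) = (3, 4)
  W4 needs (3, 0) <= (3, 4) -> finishes; pool += (1, 3) = (4, 7)
  W5 needs (0, 5) <= (4, 7) -> finishes; pool += (1, 1) = (5, 8)


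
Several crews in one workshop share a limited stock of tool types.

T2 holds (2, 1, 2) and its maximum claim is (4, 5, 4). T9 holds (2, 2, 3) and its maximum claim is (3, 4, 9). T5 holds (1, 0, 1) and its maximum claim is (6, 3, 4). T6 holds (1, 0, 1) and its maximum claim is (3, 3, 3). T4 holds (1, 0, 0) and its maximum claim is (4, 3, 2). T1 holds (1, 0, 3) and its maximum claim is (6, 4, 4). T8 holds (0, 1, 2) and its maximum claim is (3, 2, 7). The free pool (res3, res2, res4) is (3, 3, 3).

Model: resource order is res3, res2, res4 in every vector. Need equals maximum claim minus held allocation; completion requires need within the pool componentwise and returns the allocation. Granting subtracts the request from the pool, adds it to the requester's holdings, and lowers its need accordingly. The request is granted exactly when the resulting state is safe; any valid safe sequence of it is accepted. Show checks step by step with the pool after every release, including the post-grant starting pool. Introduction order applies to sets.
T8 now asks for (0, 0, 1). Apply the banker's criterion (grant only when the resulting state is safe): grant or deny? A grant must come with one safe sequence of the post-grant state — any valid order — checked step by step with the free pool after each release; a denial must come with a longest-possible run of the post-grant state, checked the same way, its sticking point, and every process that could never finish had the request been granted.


GRANT — the state after the grant stays safe, e.g. via T4, T6, T5, T8, T9, T1, T2.
Key observation: with (3, 3, 2) left after the transfer, T4 can run at once — the state stays safe.
Check on the post-grant state, step by step:
  pool = (3, 3, 2)
  T4 needs (3, 3, 2) <= (3, 3, 2) -> finishes; pool += (1, 0, 0) = (4, 3, 2)
  T6 needs (2, 3, 2) <= (4, 3, 2) -> finishes; pool += (1, 0, 1) = (5, 3, 3)
  T5 needs (5, 3, 3) <= (5, 3, 3) -> finishes; pool += (1, 0, 1) = (6, 3, 4)
  T8 needs (3, 1, 4) <= (6, 3, 4) -> finishes; pool += (0, 1, 3) = (6, 4, 7)
  T9 needs (1, 2, 6) <= (6, 4, 7) -> finishes; pool += (2, 2, 3) = (8, 6, 10)
  T1 needs (5, 4, 1) <= (8, 6, 10) -> finishes; pool += (1, 0, 3) = (9, 6, 13)
  T2 needs (2, 4, 2) <= (9, 6, 13) -> finishes; pool += (2, 1, 2) = (11, 7, 15)


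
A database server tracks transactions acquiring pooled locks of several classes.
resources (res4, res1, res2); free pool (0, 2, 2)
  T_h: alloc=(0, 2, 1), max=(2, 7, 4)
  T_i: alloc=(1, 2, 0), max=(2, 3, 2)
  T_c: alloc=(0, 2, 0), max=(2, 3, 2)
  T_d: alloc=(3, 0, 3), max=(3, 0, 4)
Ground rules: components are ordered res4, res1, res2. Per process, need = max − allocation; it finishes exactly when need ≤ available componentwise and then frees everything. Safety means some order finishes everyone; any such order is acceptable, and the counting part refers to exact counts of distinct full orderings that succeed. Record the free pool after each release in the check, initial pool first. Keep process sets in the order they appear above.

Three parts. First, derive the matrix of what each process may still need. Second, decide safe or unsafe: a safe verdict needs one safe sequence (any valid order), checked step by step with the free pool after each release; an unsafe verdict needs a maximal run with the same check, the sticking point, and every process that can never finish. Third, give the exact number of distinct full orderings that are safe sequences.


(1) Outstanding need per process (order res4, res1, res2):
  T_h: (2, 5, 3)
  T_i: (1, 1, 2)
  T_c: (2, 1, 2)
  T_d: (0, 0, 1)
(2) SAFE — a valid safe sequence is T_d, T_c, T_i, T_h.
Key observation: no step in this order meets a requested resource exactly; the smallest headroom is 1, first reached at T_d (need (0, 0, 1), pool (0, 2, 2)).
Walking it through:
  pool = (0, 2, 2)
  T_d needs (0, 0, 1) <= (0, 2, 2) -> finishes; pool += (3, 0, 3) = (3, 2, 5)
  T_c needs (2, 1, 2) <= (3, 2, 5) -> finishes; pool += (0, 2, 0) = (3, 4, 5)
  T_i needs (1, 1, 2) <= (3, 4, 5) -> finishes; pool += (1, 2, 0) = (4, 6, 5)
  T_h needs (2, 5, 3) <= (4, 6, 5) -> finishes; pool += (0, 2, 1) = (4, 8, 6)
(3) Exactly 2 of the possible complete orderings are safe sequences.


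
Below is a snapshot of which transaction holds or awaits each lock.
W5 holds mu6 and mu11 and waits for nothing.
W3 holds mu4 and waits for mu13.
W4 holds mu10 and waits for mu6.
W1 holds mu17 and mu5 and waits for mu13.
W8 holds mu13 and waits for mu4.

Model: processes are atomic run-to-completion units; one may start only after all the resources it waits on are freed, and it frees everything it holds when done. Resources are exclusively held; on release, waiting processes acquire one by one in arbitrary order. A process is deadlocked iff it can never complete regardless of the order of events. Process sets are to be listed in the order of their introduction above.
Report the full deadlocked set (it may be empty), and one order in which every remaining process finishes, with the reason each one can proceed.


Deadlocked: W3, W1 and W8.
Key observation: W3 -> W8 -> W3 is a circular wait — nothing in it can go first; W1 waits into the deadlock from upstream.
A valid finishing order for the others: W5, W4.
Walking it through:
  W5: no waits; runs immediately, freeing mu6 and mu11
  W4 waits on mu6 — all released -> runs and releases mu10


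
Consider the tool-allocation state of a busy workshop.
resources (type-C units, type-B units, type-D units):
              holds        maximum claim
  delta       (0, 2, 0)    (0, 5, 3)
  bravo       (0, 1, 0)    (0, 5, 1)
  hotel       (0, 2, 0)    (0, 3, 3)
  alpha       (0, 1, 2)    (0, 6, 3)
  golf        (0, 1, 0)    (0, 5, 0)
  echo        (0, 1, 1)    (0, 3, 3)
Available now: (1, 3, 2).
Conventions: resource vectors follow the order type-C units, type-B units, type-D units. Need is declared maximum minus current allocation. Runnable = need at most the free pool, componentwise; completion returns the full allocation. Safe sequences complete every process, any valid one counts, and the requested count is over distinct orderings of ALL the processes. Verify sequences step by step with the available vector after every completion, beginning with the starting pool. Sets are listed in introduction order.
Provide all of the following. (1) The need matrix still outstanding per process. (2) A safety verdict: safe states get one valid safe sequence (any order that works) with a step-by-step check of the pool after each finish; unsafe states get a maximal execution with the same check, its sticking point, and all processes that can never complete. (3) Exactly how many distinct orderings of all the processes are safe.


(1) Outstanding need per process (order type-C units, type-B units, type-D units):
  delta: (0, 3, 3)
  bravo: (0, 4, 1)
  hotel: (0, 1, 3)
  alpha: (0, 5, 1)
  golf: (0, 4, 0)
  echo: (0, 2, 2)
(2) SAFE — a valid safe sequence is echo, delta, hotel, bravo, golf, alpha.
Key observation: at echo the run first touches a limit — (0, 2, 2) against (1, 3, 2), exact on a resource it actually requests.
Check, step by step:
  pool = (1, 3, 2)
  echo needs (0, 2, 2) <= (1, 3, 2) -> finishes; pool += (0, 1, 1) = (1, 4, 3)
  delta needs (0, 3, 3) <= (1, 4, 3) -> finishes; pool += (0, 2, 0) = (1, 6, 3)
  hotel needs (0, 1, 3) <= (1, 6, 3) -> finishes; pool += (0, 2, 0) = (1, 8, 3)
  bravo needs (0, 4, 1) <= (1, 8, 3) -> finishes; pool += (0, 1, 0) = (1, 9, 3)
  golf needs (0, 4, 0) <= (1, 9, 3) -> finishes; pool += (0, 1, 0) = (1, 10, 3)
  alpha needs (0, 5, 1) <= (1, 10, 3) -> finishes; pool += (0, 1, 2) = (1, 11, 5)
(3) Exactly 96 of the possible complete orderings are safe sequences.


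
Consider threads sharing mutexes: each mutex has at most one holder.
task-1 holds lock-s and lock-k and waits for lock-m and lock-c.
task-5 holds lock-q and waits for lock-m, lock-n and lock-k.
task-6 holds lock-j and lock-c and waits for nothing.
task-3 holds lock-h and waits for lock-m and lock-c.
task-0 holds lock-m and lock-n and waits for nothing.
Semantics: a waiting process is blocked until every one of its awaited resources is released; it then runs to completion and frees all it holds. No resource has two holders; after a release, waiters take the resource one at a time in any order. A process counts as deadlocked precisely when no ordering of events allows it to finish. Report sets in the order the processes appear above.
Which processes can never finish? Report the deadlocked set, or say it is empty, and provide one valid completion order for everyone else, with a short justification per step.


Nothing here is deadlocked.
Key observation: the wait relation is loop-free; peeling off processes with no waits unwinds the whole state.
The rest can finish in the order task-6, task-0, task-1, task-5, task-3.
Step-by-step check:
  run task-6 (it waits on nothing); releases lock-j and lock-c
  run task-0 (it waits on nothing); releases lock-m and lock-n
  task-1 waits on lock-m and lock-c — all released -> runs and releases lock-s and lock-k
  task-5 waits on lock-m, lock-n and lock-k — all released -> runs and releases lock-q
  task-3 waits on lock-m and lock-c — all released -> runs and releases lock-h


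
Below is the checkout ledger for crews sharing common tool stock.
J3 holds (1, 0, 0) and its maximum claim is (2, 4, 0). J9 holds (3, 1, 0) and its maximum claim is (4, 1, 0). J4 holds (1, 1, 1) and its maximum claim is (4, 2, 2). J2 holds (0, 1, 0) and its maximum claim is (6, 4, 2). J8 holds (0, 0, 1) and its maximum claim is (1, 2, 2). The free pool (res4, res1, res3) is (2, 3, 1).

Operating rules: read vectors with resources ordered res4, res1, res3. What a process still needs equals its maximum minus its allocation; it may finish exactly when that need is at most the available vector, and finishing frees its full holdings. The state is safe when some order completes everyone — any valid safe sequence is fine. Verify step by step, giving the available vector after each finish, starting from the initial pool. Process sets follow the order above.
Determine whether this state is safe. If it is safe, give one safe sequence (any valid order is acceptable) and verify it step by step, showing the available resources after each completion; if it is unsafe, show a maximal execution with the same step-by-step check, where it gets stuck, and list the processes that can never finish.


SAFE, for example via the order J9, J8, J4, J3, J2.
Key observation: J8 marks the first exact bind of the order: its need (1, 2, 1) fits the free (5, 4, 1) with zero slack on a requested resource.
Check, step by step:
  pool = (2, 3, 1)
  J9 needs (1, 0, 0) <= (2, 3, 1) -> finishes; pool += (3, 1, 0) = (5, 4, 1)
  J8 needs (1, 2, 1) <= (5, 4, 1) -> finishes; pool += (0, 0, 1) = (5, 4, 2)
  J4 needs (3, 1, 1) <= (5, 4, 2) -> finishes; pool += (1, 1, 1) = (6, 5, 3)
  J3 needs (1, 4, 0) <= (6, 5, 3) -> finishes; pool += (1, 0, 0) = (7, 5, 3)
  J2 needs (6, 3, 2) <= (7, 5, 3) -> finishes; pool += (0, 1, 0) = (7, 6, 3)


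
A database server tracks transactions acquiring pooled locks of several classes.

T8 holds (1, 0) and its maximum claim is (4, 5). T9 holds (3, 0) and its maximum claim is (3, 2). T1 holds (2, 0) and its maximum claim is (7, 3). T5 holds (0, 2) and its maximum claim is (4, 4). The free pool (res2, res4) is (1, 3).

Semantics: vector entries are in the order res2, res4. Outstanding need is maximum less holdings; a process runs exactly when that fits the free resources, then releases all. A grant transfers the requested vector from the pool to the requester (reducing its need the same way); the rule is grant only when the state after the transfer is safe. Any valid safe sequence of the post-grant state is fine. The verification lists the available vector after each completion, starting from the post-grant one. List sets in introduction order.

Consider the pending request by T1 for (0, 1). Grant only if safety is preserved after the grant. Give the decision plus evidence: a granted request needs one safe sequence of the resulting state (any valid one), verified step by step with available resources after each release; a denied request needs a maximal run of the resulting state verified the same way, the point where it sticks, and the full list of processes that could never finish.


DENY. Granting would leave the state unsafe.
Key observation: after T9, T5 the pool peaks at (4, 4), and each blocked process is short somewhere: T8 on res4; T1 on res2.
On the post-grant state, T9, T5 is a maximal run — nothing extends it. Walking it through:
  pool = (1, 2)
  T9: need (0, 2) fits (1, 2); releases (3, 0), pool now (4, 2)
  T5: need (4, 2) fits (4, 2); releases (0, 2), pool now (4, 4)
  blocked: T8 wants (3, 5), pool (4, 4) — not enough res4
  blocked: T1 wants (5, 2), pool (4, 4) — not enough res2
Had the request been granted, T8 and T1 could never finish.


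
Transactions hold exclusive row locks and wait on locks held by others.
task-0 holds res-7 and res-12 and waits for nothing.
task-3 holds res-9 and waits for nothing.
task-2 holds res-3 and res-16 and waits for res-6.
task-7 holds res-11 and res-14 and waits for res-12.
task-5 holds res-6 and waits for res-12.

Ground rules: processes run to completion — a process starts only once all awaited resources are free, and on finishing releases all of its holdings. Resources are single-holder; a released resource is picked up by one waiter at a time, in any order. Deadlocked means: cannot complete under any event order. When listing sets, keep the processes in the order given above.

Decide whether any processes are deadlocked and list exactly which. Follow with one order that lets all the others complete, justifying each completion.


The deadlocked set is empty.
Key observation: every chain of waits terminates; starting from the processes that wait on nothing, all the rest unlock in turn.
One completion order for the rest: task-0, task-3, task-5, task-7, task-2.
Check, step by step:
  run task-0 (it waits on nothing); releases res-7 and res-12
  run task-3 (it waits on nothing); releases res-9
  task-5 waits on res-12 — all released -> runs and releases res-6
  task-7 waits on res-12 — all released -> runs and releases res-11 and res-14
  task-2 waits on res-6 — all released -> runs and releases res-3 and res-16


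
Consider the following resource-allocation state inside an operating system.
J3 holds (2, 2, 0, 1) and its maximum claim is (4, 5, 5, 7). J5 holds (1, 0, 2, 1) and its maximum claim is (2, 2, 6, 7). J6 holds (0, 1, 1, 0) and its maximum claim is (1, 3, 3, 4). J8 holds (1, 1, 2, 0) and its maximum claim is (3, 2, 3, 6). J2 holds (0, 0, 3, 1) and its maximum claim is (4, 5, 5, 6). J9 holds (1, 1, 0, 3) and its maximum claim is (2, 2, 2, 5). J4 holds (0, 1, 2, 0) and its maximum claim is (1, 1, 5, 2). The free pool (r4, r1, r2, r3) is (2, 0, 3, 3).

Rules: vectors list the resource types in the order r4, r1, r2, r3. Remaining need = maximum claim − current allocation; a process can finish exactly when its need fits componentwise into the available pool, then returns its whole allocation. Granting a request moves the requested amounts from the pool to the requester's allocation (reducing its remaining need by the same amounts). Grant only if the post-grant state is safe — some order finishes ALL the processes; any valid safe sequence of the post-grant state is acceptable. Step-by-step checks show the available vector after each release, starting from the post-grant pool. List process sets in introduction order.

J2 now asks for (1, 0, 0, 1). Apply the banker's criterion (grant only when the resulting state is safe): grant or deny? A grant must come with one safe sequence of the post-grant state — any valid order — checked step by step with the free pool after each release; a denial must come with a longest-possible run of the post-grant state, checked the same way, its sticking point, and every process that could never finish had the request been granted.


DENY. Granting would leave the state unsafe.
Key observation: after J4, J9, J6 the pool peaks at (2, 3, 6, 5), and each blocked process is short somewhere: J3 on r3; J5 on r3; J8 on r3; J2 on r4, r1.
After a pretend grant, a maximal execution: J4, J9, J6 — then nothing else fits. Check, step by step:
  pool = (1, 0, 3, 2)
  run J4 (needs (1, 0, 3, 2), free (1, 0, 3, 2)); after release of (0, 1, 2, 0) the pool is (1, 1, 5, 2)
  run J9 (needs (1, 1, 2, 2), free (1, 1, 5, 2)); after release of (1, 1, 0, 3) the pool is (2, 2, 5, 5)
  run J6 (needs (1, 2, 2, 4), free (2, 2, 5, 5)); after release of (0, 1, 1, 0) the pool is (2, 3, 6, 5)
  J3 cannot run: need (2, 3, 5, 6) vs free (2, 3, 6, 5) (insufficient r3)
  J5 cannot run: need (1, 2, 4, 6) vs free (2, 3, 6, 5) (insufficient r3)
  J8 cannot run: need (2, 1, 1, 6) vs free (2, 3, 6, 5) (insufficient r3)
  J2 cannot run: need (3, 5, 2, 4) vs free (2, 3, 6, 5) (insufficient r4 and r1)
Processes that could never finish after the grant: J3, J5, J8 and J2.


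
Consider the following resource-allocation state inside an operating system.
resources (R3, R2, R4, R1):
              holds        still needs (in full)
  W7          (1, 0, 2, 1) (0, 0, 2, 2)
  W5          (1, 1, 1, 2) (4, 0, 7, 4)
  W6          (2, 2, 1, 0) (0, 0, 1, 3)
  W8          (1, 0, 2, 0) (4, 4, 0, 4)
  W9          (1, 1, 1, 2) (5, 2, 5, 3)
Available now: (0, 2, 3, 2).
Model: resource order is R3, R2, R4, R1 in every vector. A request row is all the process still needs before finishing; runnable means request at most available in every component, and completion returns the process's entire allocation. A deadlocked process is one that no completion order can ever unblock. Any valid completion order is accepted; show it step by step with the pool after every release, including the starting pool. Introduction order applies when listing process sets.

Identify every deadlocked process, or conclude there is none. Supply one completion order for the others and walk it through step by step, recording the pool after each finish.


The deadlocked set is W5, W8 and W9.
Key observation: even finishing W7, W6 leaves just (3, 4, 6, 3) free — too little R3 for any of the remaining processes.
One completion order for the rest: W7, W6. Verifying each step:
  pool = (0, 2, 3, 2)
  W7 needs (0, 0, 2, 2) <= (0, 2, 3, 2) -> finishes; pool += (1, 0, 2, 1) = (1, 2, 5, 3)
  W6 needs (0, 0, 1, 3) <= (1, 2, 5, 3) -> finishes; pool += (2, 2, 1, 0) = (3, 4, 6, 3)
The blocked processes can never fit:
  W5 still needs (4, 0, 7, 4) but only (3, 4, 6, 3) is free — short on R3, R4 and R1
  W8 still needs (4, 4, 0, 4) but only (3, 4, 6, 3) is free — short on R3 and R1
  W9 still needs (5, 2, 5, 3) but only (3, 4, 6, 3) is free — short on R3


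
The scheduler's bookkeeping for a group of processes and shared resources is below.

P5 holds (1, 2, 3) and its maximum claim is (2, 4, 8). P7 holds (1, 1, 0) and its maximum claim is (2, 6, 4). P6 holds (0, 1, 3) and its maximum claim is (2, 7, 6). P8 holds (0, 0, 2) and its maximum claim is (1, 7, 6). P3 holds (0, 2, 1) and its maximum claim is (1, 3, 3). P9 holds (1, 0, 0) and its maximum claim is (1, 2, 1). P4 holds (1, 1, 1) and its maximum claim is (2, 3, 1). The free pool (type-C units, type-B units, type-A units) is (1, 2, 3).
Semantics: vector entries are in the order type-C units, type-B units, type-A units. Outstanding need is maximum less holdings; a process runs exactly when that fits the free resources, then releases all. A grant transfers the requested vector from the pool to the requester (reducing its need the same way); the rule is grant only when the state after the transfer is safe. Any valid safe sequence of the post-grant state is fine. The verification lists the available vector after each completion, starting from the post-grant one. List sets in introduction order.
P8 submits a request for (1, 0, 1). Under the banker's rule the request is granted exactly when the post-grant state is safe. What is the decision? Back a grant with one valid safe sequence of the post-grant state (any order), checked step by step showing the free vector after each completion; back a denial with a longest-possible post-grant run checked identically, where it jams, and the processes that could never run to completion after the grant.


GRANT — the state after the grant stays safe, e.g. via P9, P4, P3, P7, P6, P8, P5.
Key observation: the transfer keeps a workable pool ((0, 2, 2)); P9 starts the safe sequence.
Check on the post-grant state, step by step:
  pool = (0, 2, 2)
  run P9 (needs (0, 2, 1), free (0, 2, 2)); after release of (1, 0, 0) the pool is (1, 2, 2)
  run P4 (needs (1, 2, 0), free (1, 2, 2)); after release of (1, 1, 1) the pool is (2, 3, 3)
  run P3 (needs (1, 1, 2), free (2, 3, 3)); after release of (0, 2, 1) the pool is (2, 5, 4)
  run P7 (needs (1, 5, 4), free (2, 5, 4)); after release of (1, 1, 0) the pool is (3, 6, 4)
  run P6 (needs (2, 6, 3), free (3, 6, 4)); after release of (0, 1, 3) the pool is (3, 7, 7)
  run P8 (needs (0, 7, 3), free (3, 7, 7)); after release of (1, 0, 3) the pool is (4, 7, 10)
  run P5 (needs (1, 2, 5), free (4, 7, 10)); after release of (1, 2, 3) the pool is (5, 9, 13)


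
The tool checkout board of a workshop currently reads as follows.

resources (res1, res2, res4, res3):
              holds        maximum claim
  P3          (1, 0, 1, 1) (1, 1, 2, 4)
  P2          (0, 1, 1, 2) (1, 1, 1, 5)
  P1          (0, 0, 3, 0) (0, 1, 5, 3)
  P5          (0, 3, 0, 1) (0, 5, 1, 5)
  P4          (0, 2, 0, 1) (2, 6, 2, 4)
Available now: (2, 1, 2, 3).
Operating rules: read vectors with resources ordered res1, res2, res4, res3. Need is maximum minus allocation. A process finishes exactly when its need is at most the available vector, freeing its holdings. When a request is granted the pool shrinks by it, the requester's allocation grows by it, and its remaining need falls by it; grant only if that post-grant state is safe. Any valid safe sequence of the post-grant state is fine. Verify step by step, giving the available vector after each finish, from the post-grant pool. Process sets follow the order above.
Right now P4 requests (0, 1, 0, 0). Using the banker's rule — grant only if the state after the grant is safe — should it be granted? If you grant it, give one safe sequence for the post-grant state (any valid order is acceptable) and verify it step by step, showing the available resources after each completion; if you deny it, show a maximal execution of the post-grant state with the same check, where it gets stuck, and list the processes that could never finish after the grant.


DENY — the pretend-granted state is unsafe.
Key observation: the pool after P2, P1, P3 is (3, 1, 7, 6); every surviving request exceeds it in res2, so progress ends there.
On the post-grant state, P2, P1, P3 is a maximal run — nothing extends it. Check, step by step:
  pool = (2, 0, 2, 3)
  P2: need (1, 0, 0, 3) fits (2, 0, 2, 3); releases (0, 1, 1, 2), pool now (2, 1, 3, 5)
  P1: need (0, 1, 2, 3) fits (2, 1, 3, 5); releases (0, 0, 3, 0), pool now (2, 1, 6, 5)
  P3: need (0, 1, 1, 3) fits (2, 1, 6, 5); releases (1, 0, 1, 1), pool now (3, 1, 7, 6)
  P5 still needs (0, 2, 1, 4) but only (3, 1, 7, 6) is free — short on res2
  P4 still needs (2, 3, 2, 3) but only (3, 1, 7, 6) is free — short on res2
Had the request been granted, P5 and P4 could never finish.


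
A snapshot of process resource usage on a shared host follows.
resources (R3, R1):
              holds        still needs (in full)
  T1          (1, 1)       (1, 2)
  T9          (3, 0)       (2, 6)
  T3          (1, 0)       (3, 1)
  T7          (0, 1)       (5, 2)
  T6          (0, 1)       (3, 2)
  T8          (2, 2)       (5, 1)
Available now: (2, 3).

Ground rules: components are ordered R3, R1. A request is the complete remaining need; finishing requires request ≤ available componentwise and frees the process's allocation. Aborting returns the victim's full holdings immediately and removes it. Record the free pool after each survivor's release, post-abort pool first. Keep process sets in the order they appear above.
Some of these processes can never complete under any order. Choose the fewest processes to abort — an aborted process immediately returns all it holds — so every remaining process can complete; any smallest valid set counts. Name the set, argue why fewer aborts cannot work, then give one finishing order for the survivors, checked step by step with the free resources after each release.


The answer: abort T9.
Key observation: T7 had no path to completion before; after the abort of T9 ((3, 0) returned), step 1 is where it fits.
Why nothing smaller works: aborting no one leaves the state deadlocked as given.
Survivors finish in the order: T7, T3, T6, T1, T8. Step-by-step check (pool after the aborts first):
  pool = (5, 3)
  run T7 (needs (5, 2), free (5, 3)); after release of (0, 1) the pool is (5, 4)
  run T3 (needs (3, 1), free (5, 4)); after release of (1, 0) the pool is (6, 4)
  run T6 (needs (3, 2), free (6, 4)); after release of (0, 1) the pool is (6, 5)
  run T1 (needs (1, 2), free (6, 5)); after release of (1, 1) the pool is (7, 6)
  run T8 (needs (5, 1), free (7, 6)); after release of (2, 2) the pool is (9, 8)


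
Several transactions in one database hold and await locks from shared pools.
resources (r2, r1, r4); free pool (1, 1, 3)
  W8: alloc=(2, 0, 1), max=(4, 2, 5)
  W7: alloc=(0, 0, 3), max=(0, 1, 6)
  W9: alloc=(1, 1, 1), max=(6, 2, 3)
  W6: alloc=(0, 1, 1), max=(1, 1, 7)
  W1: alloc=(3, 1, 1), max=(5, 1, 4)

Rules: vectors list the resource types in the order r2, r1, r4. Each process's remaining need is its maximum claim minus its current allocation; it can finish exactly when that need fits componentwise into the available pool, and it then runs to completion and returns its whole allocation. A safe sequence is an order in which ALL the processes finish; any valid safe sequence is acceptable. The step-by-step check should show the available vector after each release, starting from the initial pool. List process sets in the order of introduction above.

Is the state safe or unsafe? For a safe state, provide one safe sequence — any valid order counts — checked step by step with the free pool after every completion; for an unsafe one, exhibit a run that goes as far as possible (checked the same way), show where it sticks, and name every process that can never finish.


The state is UNSAFE.
Key observation: the wall is r2: completing W7, W6 brings the pool only to (1, 2, 7), and all the rest need more.
Going as far as possible: W7, W6; after that, nothing fits. Walking it through:
  pool = (1, 1, 3)
  W7 needs (0, 1, 3) <= (1, 1, 3) -> finishes; pool += (0, 0, 3) = (1, 1, 6)
  W6 needs (1, 0, 6) <= (1, 1, 6) -> finishes; pool += (0, 1, 1) = (1, 2, 7)
  W8 cannot run: need (2, 2, 4) vs free (1, 2, 7) (insufficient r2)
  W9 cannot run: need (5, 1, 2) vs free (1, 2, 7) (insufficient r2)
  W1 cannot run: need (2, 0, 3) vs free (1, 2, 7) (insufficient r2)
Permanently blocked: W8, W9 and W1.


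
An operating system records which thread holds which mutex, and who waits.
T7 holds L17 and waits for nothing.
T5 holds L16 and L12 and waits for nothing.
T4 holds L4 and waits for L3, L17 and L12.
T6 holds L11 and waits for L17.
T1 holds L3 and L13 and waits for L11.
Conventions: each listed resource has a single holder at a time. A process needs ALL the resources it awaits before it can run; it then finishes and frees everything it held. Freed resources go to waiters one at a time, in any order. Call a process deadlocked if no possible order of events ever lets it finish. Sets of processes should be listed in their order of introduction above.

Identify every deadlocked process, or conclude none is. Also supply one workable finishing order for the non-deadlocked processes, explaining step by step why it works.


Nothing here is deadlocked.
Key observation: the wait relation is loop-free; peeling off processes with no waits unwinds the whole state.
The rest can finish in the order T7, T6, T5, T1, T4.
Verifying each step:
  T7: no waits; runs immediately, freeing L17
  T6: everything it awaited (L17) is free; runs, freeing L11
  T5: no waits; runs immediately, freeing L16 and L12
  T1: everything it awaited (L11) is free; runs, freeing L3 and L13
  T4: everything it awaited (L3, L17 and L12) is free; runs, freeing L4


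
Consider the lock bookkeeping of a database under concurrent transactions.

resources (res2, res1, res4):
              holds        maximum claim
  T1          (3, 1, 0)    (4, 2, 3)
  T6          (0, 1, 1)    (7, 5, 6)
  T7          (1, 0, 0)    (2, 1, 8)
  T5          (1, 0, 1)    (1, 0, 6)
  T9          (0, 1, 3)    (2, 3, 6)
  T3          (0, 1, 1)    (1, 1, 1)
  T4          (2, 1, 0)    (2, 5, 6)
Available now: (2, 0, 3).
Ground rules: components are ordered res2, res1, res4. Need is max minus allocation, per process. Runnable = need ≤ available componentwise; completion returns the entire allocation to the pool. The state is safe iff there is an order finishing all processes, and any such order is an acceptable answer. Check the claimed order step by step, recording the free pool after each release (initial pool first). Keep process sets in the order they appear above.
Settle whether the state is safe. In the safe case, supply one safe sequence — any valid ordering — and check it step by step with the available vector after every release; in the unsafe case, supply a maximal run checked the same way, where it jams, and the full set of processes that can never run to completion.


UNSAFE — no complete ordering exists.
Key observation: the wall is res1: completing T3, T1, T9, T5, T7 brings the pool only to (7, 3, 8), and all the rest need more.
The run T3, T1, T9, T5, T7 cannot be extended any further. Step-by-step check:
  pool = (2, 0, 3)
  run T3 (needs (1, 0, 0), free (2, 0, 3)); after release of (0, 1, 1) the pool is (2, 1, 4)
  run T1 (needs (1, 1, 3), free (2, 1, 4)); after release of (3, 1, 0) the pool is (5, 2, 4)
  run T9 (needs (2, 2, 3), free (5, 2, 4)); after release of (0, 1, 3) the pool is (5, 3, 7)
  run T5 (needs (0, 0, 5), free (5, 3, 7)); after release of (1, 0, 1) the pool is (6, 3, 8)
  run T7 (needs (1, 1, 8), free (6, 3, 8)); after release of (1, 0, 0) the pool is (7, 3, 8)
  T6 cannot run: need (7, 4, 5) vs free (7, 3, 8) (insufficient res1)
  T4 cannot run: need (0, 4, 6) vs free (7, 3, 8) (insufficient res1)
Processes that can never finish: T6 and T4.
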